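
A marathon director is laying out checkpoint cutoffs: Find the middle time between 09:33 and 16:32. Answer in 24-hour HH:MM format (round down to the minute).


Start time: 09:33 = 573 minutes from midnight
End time: 16:32 = 992 minutes from midnight
Sum: 573 + 992 = 1565
Midpoint: 1565 / 2 = 782 minutes
Convert: 782 / 60 = 13 hours, 2 minutes
Result: 13:02

13:02


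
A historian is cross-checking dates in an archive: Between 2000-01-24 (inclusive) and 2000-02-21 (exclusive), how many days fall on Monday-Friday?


Start: 2000-01-24 (Monday)
End (exclusive): 2000-02-21 (Monday)
Total calendar days: 28
Full weeks: 28 // 7 = 4 -> 20 weekdays
Remaining 0 days starting on Monday:
Total business days: 20 + 0 = 20

20


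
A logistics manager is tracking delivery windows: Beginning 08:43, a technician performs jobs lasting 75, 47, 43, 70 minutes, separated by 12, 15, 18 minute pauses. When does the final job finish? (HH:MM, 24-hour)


Start: 08:43 = 523 min from midnight
  after task 1 (75 min): 09:58
  after break (12 min): 10:10
  after task 2 (47 min): 10:57
  after break (15 min): 11:12
  after task 3 (43 min): 11:55
  after break (18 min): 12:13
  after task 4 (70 min): 13:23
Total elapsed: 280 minutes
End time: 13:23

13:23


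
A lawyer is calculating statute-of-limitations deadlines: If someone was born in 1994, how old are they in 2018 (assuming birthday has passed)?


Birth year: 1994
Current year: 2018
Age = current year - birth year
Age = 2018 - 1994 = 24

24


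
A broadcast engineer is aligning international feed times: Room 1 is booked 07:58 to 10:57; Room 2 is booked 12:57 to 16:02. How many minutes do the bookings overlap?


Interval A: [478, 657] minutes from midnight
Interval B: [777, 962] minutes from midnight
Overlap start = max(478, 777) = 777
Overlap end = min(657, 962) = 657
End <= start, so the intervals do not overlap: 0 minutes

0


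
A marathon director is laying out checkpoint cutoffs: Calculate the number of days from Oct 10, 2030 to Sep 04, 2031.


Start date: 2030-10-10
End date: 2031-09-04
Oct 2030: +22 days
Nov 2030: +30 days
Dec 2030: +31 days
... (9 more months)
Total: 329 days

329


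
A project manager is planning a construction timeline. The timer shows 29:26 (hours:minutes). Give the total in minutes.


Hours: 29
Minutes: 26
Convert hours to minutes: 29 x 60 = 1740
Add remaining minutes: 1740 + 26 = 1766

1766


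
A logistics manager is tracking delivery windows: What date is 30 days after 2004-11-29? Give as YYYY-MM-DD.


Start: 2004-11-29
Adding 30 days
Days remaining in November: 1
After November: 29 days still to add
December 2004 has 31 days, need 29
Result: 2004-12-29

2004-12-29


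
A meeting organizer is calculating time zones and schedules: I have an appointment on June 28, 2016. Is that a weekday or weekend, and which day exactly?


Date: 2016-06-28
January 1, 2016 is a Friday
Day of year: 180
Offset from Jan 1: 179 days
179 mod 7 = 4
Result: Tuesday

Tuesday


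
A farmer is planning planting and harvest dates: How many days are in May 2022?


Month: May
Year: 2022
May is a 31-day month
Total: 31 days

31


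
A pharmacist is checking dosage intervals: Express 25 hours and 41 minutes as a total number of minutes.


Hours: 25
Extra minutes: 41
Minutes per hour: 60
Hours to minutes: 25 x 60 = 1500
Total: 1500 + 41 = 1541

1541


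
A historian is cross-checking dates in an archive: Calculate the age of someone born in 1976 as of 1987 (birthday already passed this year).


Birth year: 1976
Current year: 1987
Age = current year - birth year
Age = 1987 - 1976 = 11

11


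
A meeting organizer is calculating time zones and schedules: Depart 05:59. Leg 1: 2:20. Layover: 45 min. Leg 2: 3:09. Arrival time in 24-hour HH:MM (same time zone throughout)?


Depart: 05:59
Leg 1: +140 min -> 08:19
Layover: +45 min -> 09:04
Leg 2: +189 min -> 12:13
Total travel: 374 minutes = 6h 14m
Arrival: 12:13

12:13


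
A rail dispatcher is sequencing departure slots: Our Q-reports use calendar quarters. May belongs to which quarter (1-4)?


Month: May (month 5)
Q1: January-March (months 1-3)
Q2: April-June (months 4-6)
Q3: July-September (months 7-9)
Q4: October-December (months 10-12)
Month 5 falls in Q2

2


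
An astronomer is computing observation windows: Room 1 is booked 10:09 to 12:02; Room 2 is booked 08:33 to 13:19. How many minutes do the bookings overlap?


Interval A: [609, 722] minutes from midnight
Interval B: [513, 799] minutes from midnight
Overlap start = max(609, 513) = 609
Overlap end = min(722, 799) = 722
Overlap = 722 - 609 = 113 minutes

113


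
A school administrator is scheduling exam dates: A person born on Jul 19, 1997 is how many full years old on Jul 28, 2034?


Birth: 1997-07-19
Reference: 2034-07-28
Year difference: 2034 - 1997 = 37
Has birthday (07-19) occurred by 07-28? Yes
Age in full years: 37

37


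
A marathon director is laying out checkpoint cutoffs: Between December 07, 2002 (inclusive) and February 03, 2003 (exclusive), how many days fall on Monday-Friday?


Start: 2002-12-07 (Saturday)
End (exclusive): 2003-02-03 (Monday)
Total calendar days: 58
Full weeks: 58 // 7 = 8 -> 40 weekdays
Remaining 2 days starting on Saturday:
  Sat(-), Sun(-) -> 0 weekdays
Total business days: 40 + 0 = 40

40


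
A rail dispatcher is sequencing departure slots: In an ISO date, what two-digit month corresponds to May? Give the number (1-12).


Calendar month order:
4. April
5. May <--
6. June
May is month number 5

5


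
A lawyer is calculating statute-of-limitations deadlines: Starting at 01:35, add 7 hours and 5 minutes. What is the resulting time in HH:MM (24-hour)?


Start time: 01:35
Adding: 7 hours 5 minutes
Minutes: 35 + 5 = 40
Hours: 1 + 7 + 0 = 8
Result: 08:40

08:40


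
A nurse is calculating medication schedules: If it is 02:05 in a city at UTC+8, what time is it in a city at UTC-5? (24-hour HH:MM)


Local time: 02:05 at UTC+8 (offset 8h)
Target zone: UTC-5 (offset -5h)
Difference: -5 - (8) = -13 hours
Calculation: 2 + (-13) = -11
Wraparound: (-11) mod 24 = 13
Result: 13:05

13:05


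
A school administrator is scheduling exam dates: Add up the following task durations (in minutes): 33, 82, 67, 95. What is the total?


Durations: 33, 82, 67, 95
Running sum: 33
+ 82 = 115
+ 67 = 182
+ 95 = 277
Total duration: 277 minutes
That is 4 hours and 37 minutes

277


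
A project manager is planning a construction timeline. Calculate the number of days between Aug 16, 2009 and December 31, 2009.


Start: August 16, 2009
End: December 31, 2009
Days left in August: 15
September: 30
October: 31
November: 30
December: 31
Sum of remaining months: 122
Total: 15 + 122 = 137

137


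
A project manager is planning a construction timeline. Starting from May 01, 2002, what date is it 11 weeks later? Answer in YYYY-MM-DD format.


Start: 2002-05-01
Weeks to add: 11
Convert to days: 11 x 7 = 77 days
Add 77 days to 2002-05-01
Result: 2002-07-17

2002-07-17


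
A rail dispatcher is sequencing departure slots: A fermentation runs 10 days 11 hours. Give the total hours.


Days: 10
Extra hours: 11
Hours per day: 24
Days to hours: 10 x 24 = 240
Total: 240 + 11 = 251

251


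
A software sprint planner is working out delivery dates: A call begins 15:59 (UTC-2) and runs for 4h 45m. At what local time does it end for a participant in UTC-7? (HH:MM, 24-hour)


Start: 15:59 in UTC-2
Step 1 - add duration:
  minutes: 59 + 45 = 104 (carry 1h)
  hours: 15 + 4 + 1 = 20
  end in UTC-2: 20:44
Step 2 - convert UTC-2 -> UTC-7:
  offset difference: -7 - (-2) = -5 hours
  20 + (-5) = 15 -> mod 24 = 15
Result: 15:44 in UTC-7

15:44


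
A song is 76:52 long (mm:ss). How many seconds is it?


Minutes: 76
Extra seconds: 52
Seconds per minute: 60
Minutes to seconds: 76 x 60 = 4560
Total: 4560 + 52 = 4612

4612


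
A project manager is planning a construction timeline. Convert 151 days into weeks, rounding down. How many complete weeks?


Total days: 151
Days per week: 7
Division: 151 / 7 = 21 remainder 4
Complete weeks: 21
Remaining days: 4

21


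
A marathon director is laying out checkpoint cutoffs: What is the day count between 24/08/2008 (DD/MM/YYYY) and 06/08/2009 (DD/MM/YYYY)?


Start date: 2008-08-24
End date: 2009-08-06
Aug 2008: +8 days
Sep 2008: +30 days
Oct 2008: +31 days
... (10 more months)
Total: 347 days

347


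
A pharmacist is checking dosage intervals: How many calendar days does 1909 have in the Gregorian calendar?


Year: 1909
Check leap year rules:
Divisible by 4? No
1909 is not a leap year
Days: 365

365


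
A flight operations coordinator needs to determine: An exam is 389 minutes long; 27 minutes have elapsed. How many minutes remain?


Total budget: 389 minutes
Time used: 27 minutes
Remaining: 389 - 27 = 362 minutes
Percent used: 6.9%
Percent remaining: 93.1%

362


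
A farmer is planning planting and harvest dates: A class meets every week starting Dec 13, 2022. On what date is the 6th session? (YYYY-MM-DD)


First occurrence: 2022-12-13 (occurrence 1)
Each occurrence is 7 days after the previous.
Occurrence 6 is 5 weeks after the first.
5 weeks = 35 days
2022-12-13 + 35 days = 2023-01-17

2023-01-17


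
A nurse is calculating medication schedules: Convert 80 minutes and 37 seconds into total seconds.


Minutes: 80
Seconds: 37
Convert minutes to seconds: 80 x 60 = 4800
Add remaining seconds: 4800 + 37 = 4837

4837


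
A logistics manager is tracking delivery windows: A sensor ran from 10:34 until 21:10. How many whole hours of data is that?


Start: 10:34
End: 21:10
Hour difference: 21 - 10 = 11 hours
Minute difference: 10 - 34 = -24 minutes
Total minutes: 636
Complete hours: 636 / 60 = 10 (remainder 36)

10


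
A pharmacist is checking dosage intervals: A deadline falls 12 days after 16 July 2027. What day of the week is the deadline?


Start: 2027-07-16 (Friday)
Step 1 - find target date: add 12 days
  2027-07-16 + 12 days = 2027-07-28
Step 2 - day of week:
  12 mod 7 = 5
  Friday + 5 days -> Wednesday
Result: Wednesday (2027-07-28)

Wednesday


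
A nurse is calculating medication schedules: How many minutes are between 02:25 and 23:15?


Start time: 02:25 = 145 minutes from midnight
End time: 23:15 = 1395 minutes from midnight
Difference: 1395 - 145 = 1250 minutes
That is 20 hours and 50 minutes

1250


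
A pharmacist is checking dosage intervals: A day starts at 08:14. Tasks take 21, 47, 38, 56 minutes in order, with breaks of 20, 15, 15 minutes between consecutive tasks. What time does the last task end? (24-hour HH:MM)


Start: 08:14 = 494 min from midnight
  after task 1 (21 min): 08:35
  after break (20 min): 08:55
  after task 2 (47 min): 09:42
  after break (15 min): 09:57
  after task 3 (38 min): 10:35
  after break (15 min): 10:50
  after task 4 (56 min): 11:46
Total elapsed: 212 minutes
End time: 11:46

11:46


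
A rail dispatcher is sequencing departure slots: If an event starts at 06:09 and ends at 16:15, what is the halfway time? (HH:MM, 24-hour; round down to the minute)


Start time: 06:09 = 369 minutes from midnight
End time: 16:15 = 975 minutes from midnight
Sum: 369 + 975 = 1344
Midpoint: 1344 / 2 = 672 minutes
Convert: 672 / 60 = 11 hours, 12 minutes
Result: 11:12

11:12


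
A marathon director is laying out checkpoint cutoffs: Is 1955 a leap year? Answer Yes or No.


Year: 1955
Divisible by 4? 1955 / 4 = 488.75 -> No
Not divisible by 4, so NOT a leap year

No


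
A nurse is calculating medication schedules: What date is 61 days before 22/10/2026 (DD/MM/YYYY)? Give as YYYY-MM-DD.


Start: 2026-10-22
Subtracting 61 days
Days already passed in October: 22
After going back through October: 39 more days to subtract
September 2026: 30 days, 9 remaining
August 2026 has 31 days, need 9
Result: 2026-08-22

2026-08-22


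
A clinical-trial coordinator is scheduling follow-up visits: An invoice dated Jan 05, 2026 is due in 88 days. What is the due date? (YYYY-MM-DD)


Start: 2026-01-05
Adding 88 days
Days remaining in January: 26
After January: 62 days still to add
February 2026: 28 days, 34 remaining
March 2026: 31 days, 3 remaining
April 2026 has 30 days, need 3
Result: 2026-04-03

2026-04-03


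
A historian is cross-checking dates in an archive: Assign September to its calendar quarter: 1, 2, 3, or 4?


Month: September (month 9)
Q1: January-March (months 1-3)
Q2: April-June (months 4-6)
Q3: July-September (months 7-9)
Q4: October-December (months 10-12)
Month 9 falls in Q3

3


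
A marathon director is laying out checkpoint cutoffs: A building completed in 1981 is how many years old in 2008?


Birth year: 1981
Current year: 2008
Age = current year - birth year
Age = 2008 - 1981 = 27

27


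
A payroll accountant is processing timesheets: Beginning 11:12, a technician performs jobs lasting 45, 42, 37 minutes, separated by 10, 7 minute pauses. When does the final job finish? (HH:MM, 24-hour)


Start: 11:12 = 672 min from midnight
  after task 1 (45 min): 11:57
  after break (10 min): 12:07
  after task 2 (42 min): 12:49
  after break (7 min): 12:56
  after task 3 (37 min): 13:33
Total elapsed: 141 minutes
End time: 13:33

13:33


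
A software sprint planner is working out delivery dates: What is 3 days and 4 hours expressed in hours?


Days: 3
Extra hours: 4
Hours per day: 24
Days to hours: 3 x 24 = 72
Total: 72 + 4 = 76

76


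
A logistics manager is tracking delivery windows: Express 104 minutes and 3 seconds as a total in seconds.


Minutes: 104
Seconds: 3
Convert minutes to seconds: 104 x 60 = 6240
Add remaining seconds: 6240 + 3 = 6243

6243


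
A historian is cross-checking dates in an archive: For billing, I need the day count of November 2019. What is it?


Month: November
Year: 2019
November is a 30-day month
Total: 30 days

30


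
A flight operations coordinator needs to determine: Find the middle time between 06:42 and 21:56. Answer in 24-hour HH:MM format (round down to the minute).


Start time: 06:42 = 402 minutes from midnight
End time: 21:56 = 1316 minutes from midnight
Sum: 402 + 1316 = 1718
Midpoint: 1718 / 2 = 859 minutes
Convert: 859 / 60 = 14 hours, 19 minutes
Result: 14:19

14:19


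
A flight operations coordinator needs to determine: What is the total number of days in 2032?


Year: 2032
Check leap year rules:
Divisible by 4? Yes
Divisible by 100? No
2032 is a leap year
Days: 366

366


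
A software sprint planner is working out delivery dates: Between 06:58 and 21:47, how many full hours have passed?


Start: 06:58
End: 21:47
Hour difference: 21 - 6 = 15 hours
Minute difference: 47 - 58 = -11 minutes
Total minutes: 889
Complete hours: 889 / 60 = 14 (remainder 49)

14


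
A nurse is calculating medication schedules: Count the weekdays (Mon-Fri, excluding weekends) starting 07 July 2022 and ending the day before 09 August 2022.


Start: 2022-07-07 (Thursday)
End (exclusive): 2022-08-09 (Tuesday)
Total calendar days: 33
Full weeks: 33 // 7 = 4 -> 20 weekdays
Remaining 5 days starting on Thursday:
  Thu(w), Fri(w), Sat(-), Sun(-), Mon(w) -> 3 weekdays
Total business days: 20 + 3 = 23

23


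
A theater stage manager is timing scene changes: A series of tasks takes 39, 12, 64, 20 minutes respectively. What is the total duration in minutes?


Durations: 39, 12, 64, 20
Running sum: 39
+ 12 = 51
+ 64 = 115
+ 20 = 135
Total duration: 135 minutes
That is 2 hours and 15 minutes

135


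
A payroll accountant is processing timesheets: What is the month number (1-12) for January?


Calendar month order:
1. January <--
2. February
January is month number 1

1


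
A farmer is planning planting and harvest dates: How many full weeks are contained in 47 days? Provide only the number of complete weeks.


Total days: 47
Days per week: 7
Division: 47 / 7 = 6 remainder 5
Complete weeks: 6
Remaining days: 5

6


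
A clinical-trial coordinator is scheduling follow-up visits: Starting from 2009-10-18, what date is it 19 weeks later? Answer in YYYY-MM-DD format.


Start: 2009-10-18
Weeks to add: 19
Convert to days: 19 x 7 = 133 days
Add 133 days to 2009-10-18
Result: 2010-02-28

2010-02-28


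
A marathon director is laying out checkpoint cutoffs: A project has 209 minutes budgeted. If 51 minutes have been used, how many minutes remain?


Total budget: 209 minutes
Time used: 51 minutes
Remaining: 209 - 51 = 158 minutes
Percent used: 24.4%
Percent remaining: 75.6%

158


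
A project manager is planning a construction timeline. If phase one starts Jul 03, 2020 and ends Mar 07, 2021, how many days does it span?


Start date: 2020-07-03
End date: 2021-03-07
Jul 2020: +29 days
Aug 2020: +31 days
Sep 2020: +30 days
... (6 more months)
Total: 247 days

247


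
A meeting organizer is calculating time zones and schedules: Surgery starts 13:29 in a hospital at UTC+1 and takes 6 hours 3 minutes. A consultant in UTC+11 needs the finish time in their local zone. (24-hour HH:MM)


Start: 13:29 in UTC+1
Step 1 - add duration:
  minutes: 29 + 3 = 32
  hours: 13 + 6 + 0 = 19
  end in UTC+1: 19:32
Step 2 - convert UTC+1 -> UTC+11:
  offset difference: 11 - (1) = 10 hours
  19 + (10) = 29 -> mod 24 = 5
Result: 05:32 in UTC+11

05:32


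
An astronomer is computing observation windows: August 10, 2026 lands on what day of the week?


Date: 2026-08-10
January 1, 2026 is a Thursday
Day of year: 222
Offset from Jan 1: 221 days
221 mod 7 = 4
Result: Monday

Monday


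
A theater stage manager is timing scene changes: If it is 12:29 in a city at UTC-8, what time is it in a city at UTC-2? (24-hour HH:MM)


Local time: 12:29 at UTC-8 (offset -8h)
Target zone: UTC-2 (offset -2h)
Difference: -2 - (-8) = 6 hours
Calculation: 12 + (6) = 18
Result: 18:29

18:29


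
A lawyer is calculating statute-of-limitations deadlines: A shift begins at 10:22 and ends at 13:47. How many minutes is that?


Start time: 10:22 = 622 minutes from midnight
End time: 13:47 = 827 minutes from midnight
Difference: 827 - 622 = 205 minutes
That is 3 hours and 25 minutes

205


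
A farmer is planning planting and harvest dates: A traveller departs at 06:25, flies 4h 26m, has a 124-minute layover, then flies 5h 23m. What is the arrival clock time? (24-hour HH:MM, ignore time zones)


Depart: 06:25
Leg 1: +266 min -> 10:51
Layover: +124 min -> 12:55
Leg 2: +323 min -> 18:18
Total travel: 713 minutes = 11h 53m
Arrival: 18:18

18:18


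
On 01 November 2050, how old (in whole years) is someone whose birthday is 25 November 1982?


Birth: 1982-11-25
Reference: 2050-11-01
Year difference: 2050 - 1982 = 68
Has birthday (11-25) occurred by 11-01? No
Birthday not yet reached this year -> subtract 1
Age in full years: 67

67


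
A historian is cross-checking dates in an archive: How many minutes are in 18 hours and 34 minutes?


Hours: 18
Minutes: 34
Convert hours to minutes: 18 x 60 = 1080
Add remaining minutes: 1080 + 34 = 1114

1114


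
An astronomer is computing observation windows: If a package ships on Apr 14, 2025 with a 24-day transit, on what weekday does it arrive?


Start: 2025-04-14 (Monday)
Step 1 - find target date: add 24 days
  2025-04-14 + 24 days = 2025-05-08
Step 2 - day of week:
  24 mod 7 = 3
  Monday + 3 days -> Thursday
Result: Thursday (2025-05-08)

Thursday


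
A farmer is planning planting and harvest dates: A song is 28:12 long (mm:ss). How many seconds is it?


Minutes: 28
Extra seconds: 12
Seconds per minute: 60
Minutes to seconds: 28 x 60 = 1680
Total: 1680 + 12 = 1692

1692


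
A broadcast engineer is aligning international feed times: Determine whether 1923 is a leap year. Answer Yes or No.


Year: 1923
Divisible by 4? 1923 / 4 = 480.75 -> No
Not divisible by 4, so NOT a leap year

No


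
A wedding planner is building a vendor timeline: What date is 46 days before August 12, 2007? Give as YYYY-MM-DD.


Start: 2007-08-12
Subtracting 46 days
Days already passed in August: 12
After going back through August: 34 more days to subtract
July 2007: 31 days, 3 remaining
June 2007 has 30 days, need 3
Result: 2007-06-27

2007-06-27


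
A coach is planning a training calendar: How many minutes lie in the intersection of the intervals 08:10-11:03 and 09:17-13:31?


Interval A: [490, 663] minutes from midnight
Interval B: [557, 811] minutes from midnight
Overlap start = max(490, 557) = 557
Overlap end = min(663, 811) = 663
Overlap = 663 - 557 = 106 minutes

106


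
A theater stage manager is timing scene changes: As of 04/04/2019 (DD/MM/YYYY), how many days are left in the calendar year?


Start: April 04, 2019
End: December 31, 2019
Days left in April: 26
May: 31
June: 30
July: 31
August: 31
... plus remaining months
Sum of remaining months: 245
Total: 26 + 245 = 271

271


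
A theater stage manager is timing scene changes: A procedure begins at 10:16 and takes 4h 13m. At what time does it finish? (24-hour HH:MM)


Start time: 10:16
Adding: 4 hours 13 minutes
Minutes: 16 + 13 = 29
Hours: 10 + 4 + 0 = 14
Result: 14:29

14:29


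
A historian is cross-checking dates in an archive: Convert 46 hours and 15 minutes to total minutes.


Hours: 46
Extra minutes: 15
Minutes per hour: 60
Hours to minutes: 46 x 60 = 2760
Total: 2760 + 15 = 2775

2775


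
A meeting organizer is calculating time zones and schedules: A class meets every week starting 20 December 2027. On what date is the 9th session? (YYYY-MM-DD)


First occurrence: 2027-12-20 (occurrence 1)
Each occurrence is 7 days after the previous.
Occurrence 9 is 8 weeks after the first.
8 weeks = 56 days
2027-12-20 + 56 days = 2028-02-14

2028-02-14


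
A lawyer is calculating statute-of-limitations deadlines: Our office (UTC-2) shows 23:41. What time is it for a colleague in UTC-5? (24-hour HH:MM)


Local time: 23:41 at UTC-2 (offset -2h)
Target zone: UTC-5 (offset -5h)
Difference: -5 - (-2) = -3 hours
Calculation: 23 + (-3) = 20
Result: 20:41

20:41


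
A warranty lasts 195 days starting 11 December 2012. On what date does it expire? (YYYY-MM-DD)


Start: 2012-12-11
Adding 195 days
Days remaining in December: 20
After December: 175 days still to add
January 2013: 31 days, 144 remaining
February 2013: 28 days, 116 remaining
March 2013: 31 days, 85 remaining
April 2013: 30 days, 55 remaining
Result: 2013-06-24

2013-06-24


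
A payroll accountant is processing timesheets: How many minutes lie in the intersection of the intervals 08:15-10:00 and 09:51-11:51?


Interval A: [495, 600] minutes from midnight
Interval B: [591, 711] minutes from midnight
Overlap start = max(495, 591) = 591
Overlap end = min(600, 711) = 600
Overlap = 600 - 591 = 9 minutes

9


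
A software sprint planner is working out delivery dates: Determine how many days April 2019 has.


Month: April
Year: 2019
April is a 30-day month
Total: 30 days

30


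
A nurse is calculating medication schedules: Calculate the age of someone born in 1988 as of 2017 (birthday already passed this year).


Birth year: 1988
Current year: 2017
Age = current year - birth year
Age = 2017 - 1988 = 29

29


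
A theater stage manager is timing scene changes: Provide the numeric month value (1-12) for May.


Calendar month order:
4. April
5. May <--
6. June
May is month number 5

5


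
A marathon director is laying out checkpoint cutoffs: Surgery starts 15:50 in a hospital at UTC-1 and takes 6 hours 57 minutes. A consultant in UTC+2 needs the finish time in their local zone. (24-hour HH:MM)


Start: 15:50 in UTC-1
Step 1 - add duration:
  minutes: 50 + 57 = 107 (carry 1h)
  hours: 15 + 6 + 1 = 22
  end in UTC-1: 22:47
Step 2 - convert UTC-1 -> UTC+2:
  offset difference: 2 - (-1) = 3 hours
  22 + (3) = 25 -> mod 24 = 1
Result: 01:47 in UTC+2

01:47


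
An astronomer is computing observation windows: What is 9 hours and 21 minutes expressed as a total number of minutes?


Hours: 9
Minutes: 21
Convert hours to minutes: 9 x 60 = 540
Add remaining minutes: 540 + 21 = 561

561


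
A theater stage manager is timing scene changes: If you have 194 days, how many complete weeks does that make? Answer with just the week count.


Total days: 194
Days per week: 7
Division: 194 / 7 = 27 remainder 5
Complete weeks: 27
Remaining days: 5

27


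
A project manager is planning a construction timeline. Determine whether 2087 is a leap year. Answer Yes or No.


Year: 2087
Divisible by 4? 2087 / 4 = 521.75 -> No
Not divisible by 4, so NOT a leap year

No


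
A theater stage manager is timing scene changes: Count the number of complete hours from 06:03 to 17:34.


Start: 06:03
End: 17:34
Hour difference: 17 - 6 = 11 hours
Minute difference: 34 - 3 = 31 minutes
Total minutes: 691
Complete hours: 691 / 60 = 11 (remainder 31)

11


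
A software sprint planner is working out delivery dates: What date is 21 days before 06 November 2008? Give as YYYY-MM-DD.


Start: 2008-11-06
Subtracting 21 days
Days already passed in November: 6
After going back through November: 15 more days to subtract
October 2008 has 31 days, need 15
Result: 2008-10-16

2008-10-16


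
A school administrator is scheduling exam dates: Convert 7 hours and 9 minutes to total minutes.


Hours: 7
Extra minutes: 9
Minutes per hour: 60
Hours to minutes: 7 x 60 = 420
Total: 420 + 9 = 429

429


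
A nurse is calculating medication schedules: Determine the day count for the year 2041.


Year: 2041
Check leap year rules:
Divisible by 4? No
2041 is not a leap year
Days: 365

365


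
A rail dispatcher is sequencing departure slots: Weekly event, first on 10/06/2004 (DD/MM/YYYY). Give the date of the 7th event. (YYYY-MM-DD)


First occurrence: 2004-06-10 (occurrence 1)
Each occurrence is 7 days after the previous.
Occurrence 7 is 6 weeks after the first.
6 weeks = 42 days
2004-06-10 + 42 days = 2004-07-22

2004-07-22


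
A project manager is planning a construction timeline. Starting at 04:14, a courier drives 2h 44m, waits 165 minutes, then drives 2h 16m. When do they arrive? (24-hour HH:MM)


Depart: 04:14
Leg 1: +164 min -> 06:58
Layover: +165 min -> 09:43
Leg 2: +136 min -> 11:59
Total travel: 465 minutes = 7h 45m
Arrival: 11:59

11:59


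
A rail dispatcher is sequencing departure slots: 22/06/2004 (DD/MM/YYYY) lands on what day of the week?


Date: 2004-06-22
January 1, 2004 is a Thursday
Day of year: 174
Offset from Jan 1: 173 days
173 mod 7 = 5
Result: Tuesday

Tuesday


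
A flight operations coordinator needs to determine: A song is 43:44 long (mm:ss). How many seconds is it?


Minutes: 43
Extra seconds: 44
Seconds per minute: 60
Minutes to seconds: 43 x 60 = 2580
Total: 2580 + 44 = 2624

2624


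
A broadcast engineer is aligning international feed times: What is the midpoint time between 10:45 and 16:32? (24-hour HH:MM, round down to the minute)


Start time: 10:45 = 645 minutes from midnight
End time: 16:32 = 992 minutes from midnight
Sum: 645 + 992 = 1637
Midpoint: 1637 / 2 = 818 minutes
Convert: 818 / 60 = 13 hours, 38 minutes
Result: 13:38

13:38


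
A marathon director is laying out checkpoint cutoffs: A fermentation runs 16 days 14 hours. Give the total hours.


Days: 16
Extra hours: 14
Hours per day: 24
Days to hours: 16 x 24 = 384
Total: 384 + 14 = 398

398


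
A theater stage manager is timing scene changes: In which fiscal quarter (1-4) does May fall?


Month: May (month 5)
Q1: January-March (months 1-3)
Q2: April-June (months 4-6)
Q3: July-September (months 7-9)
Q4: October-December (months 10-12)
Month 5 falls in Q2

2


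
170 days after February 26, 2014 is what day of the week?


Start: 2014-02-26 (Wednesday)
Step 1 - find target date: add 170 days
  2014-02-26 + 170 days = 2014-08-15
Step 2 - day of week:
  170 mod 7 = 2
  Wednesday + 2 days -> Friday
Result: Friday (2014-08-15)

Friday


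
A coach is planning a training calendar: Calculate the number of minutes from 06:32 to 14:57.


Start time: 06:32 = 392 minutes from midnight
End time: 14:57 = 897 minutes from midnight
Difference: 897 - 392 = 505 minutes
That is 8 hours and 25 minutes

505


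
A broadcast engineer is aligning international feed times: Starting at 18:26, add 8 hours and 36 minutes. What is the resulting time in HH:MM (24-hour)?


Start time: 18:26
Adding: 8 hours 36 minutes
Minutes: 26 + 36 = 62
Minute overflow: 62 >= 60, so carry 1 hour, minutes = 2
Hours: 18 + 8 + 1 = 27
Hour wraparound: 27 mod 24 = 3
Result: 03:02

03:02


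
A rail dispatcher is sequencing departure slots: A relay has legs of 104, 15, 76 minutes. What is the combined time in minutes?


Durations: 104, 15, 76
Running sum: 104
+ 15 = 119
+ 76 = 195
Total duration: 195 minutes
That is 3 hours and 15 minutes

195


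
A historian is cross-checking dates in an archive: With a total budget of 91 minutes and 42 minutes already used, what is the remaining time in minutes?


Total budget: 91 minutes
Time used: 42 minutes
Remaining: 91 - 42 = 49 minutes
Percent used: 46.2%
Percent remaining: 53.8%

49


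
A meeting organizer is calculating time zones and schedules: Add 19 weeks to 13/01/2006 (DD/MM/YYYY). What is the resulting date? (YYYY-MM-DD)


Start: 2006-01-13
Weeks to add: 19
Convert to days: 19 x 7 = 133 days
Add 133 days to 2006-01-13
Result: 2006-05-26

2006-05-26


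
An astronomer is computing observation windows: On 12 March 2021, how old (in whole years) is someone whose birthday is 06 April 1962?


Birth: 1962-04-06
Reference: 2021-03-12
Year difference: 2021 - 1962 = 59
Has birthday (04-06) occurred by 03-12? No
Birthday not yet reached this year -> subtract 1
Age in full years: 58

58


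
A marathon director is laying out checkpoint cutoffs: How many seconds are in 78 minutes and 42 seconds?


Minutes: 78
Seconds: 42
Convert minutes to seconds: 78 x 60 = 4680
Add remaining seconds: 4680 + 42 = 4722

4722


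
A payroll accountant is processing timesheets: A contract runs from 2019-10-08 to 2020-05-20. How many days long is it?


Start date: 2019-10-08
End date: 2020-05-20
Oct 2019: +24 days
Nov 2019: +30 days
Dec 2019: +31 days
... (5 more months)
Total: 225 days

225


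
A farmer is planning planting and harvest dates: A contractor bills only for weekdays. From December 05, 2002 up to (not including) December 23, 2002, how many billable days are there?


Start: 2002-12-05 (Thursday)
End (exclusive): 2002-12-23 (Monday)
Total calendar days: 18
Full weeks: 18 // 7 = 2 -> 10 weekdays
Remaining 4 days starting on Thursday:
  Thu(w), Fri(w), Sat(-), Sun(-) -> 2 weekdays
Total business days: 10 + 2 = 12

12


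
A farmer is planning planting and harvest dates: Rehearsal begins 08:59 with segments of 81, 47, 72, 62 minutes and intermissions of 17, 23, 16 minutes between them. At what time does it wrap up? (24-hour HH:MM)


Start: 08:59 = 539 min from midnight
  after task 1 (81 min): 10:20
  after break (17 min): 10:37
  after task 2 (47 min): 11:24
  after break (23 min): 11:47
  after task 3 (72 min): 12:59
  after break (16 min): 13:15
  after task 4 (62 min): 14:17
Total elapsed: 318 minutes
End time: 14:17

14:17


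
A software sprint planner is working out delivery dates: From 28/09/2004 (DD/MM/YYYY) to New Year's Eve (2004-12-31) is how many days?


Start: September 28, 2004
End: December 31, 2004
Days left in September: 2
October: 31
November: 30
December: 31
Sum of remaining months: 92
Total: 2 + 92 = 94

94


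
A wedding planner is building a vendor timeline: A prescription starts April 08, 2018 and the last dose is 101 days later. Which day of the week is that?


Start: 2018-04-08 (Sunday)
Step 1 - find target date: add 101 days
  2018-04-08 + 101 days = 2018-07-18
Step 2 - day of week:
  101 mod 7 = 3
  Sunday + 3 days -> Wednesday
Result: Wednesday (2018-07-18)

Wednesday


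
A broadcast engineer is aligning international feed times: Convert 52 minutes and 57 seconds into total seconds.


Minutes: 52
Seconds: 57
Convert minutes to seconds: 52 x 60 = 3120
Add remaining seconds: 3120 + 57 = 3177

3177


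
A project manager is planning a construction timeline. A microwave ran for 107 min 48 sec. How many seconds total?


Minutes: 107
Extra seconds: 48
Seconds per minute: 60
Minutes to seconds: 107 x 60 = 6420
Total: 6420 + 48 = 6468

6468


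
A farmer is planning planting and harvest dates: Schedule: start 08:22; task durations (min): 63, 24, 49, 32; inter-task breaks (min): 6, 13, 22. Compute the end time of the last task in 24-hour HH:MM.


Start: 08:22 = 502 min from midnight
  after task 1 (63 min): 09:25
  after break (6 min): 09:31
  after task 2 (24 min): 09:55
  after break (13 min): 10:08
  after task 3 (49 min): 10:57
  after break (22 min): 11:19
  after task 4 (32 min): 11:51
Total elapsed: 209 minutes
End time: 11:51

11:51


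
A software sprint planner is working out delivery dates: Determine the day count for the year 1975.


Year: 1975
Check leap year rules:
Divisible by 4? No
1975 is not a leap year
Days: 365

365


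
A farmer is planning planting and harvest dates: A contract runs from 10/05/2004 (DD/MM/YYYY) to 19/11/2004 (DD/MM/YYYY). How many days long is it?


Start date: 2004-05-10
End date: 2004-11-19
May 2004: +22 days
Jun 2004: +30 days
Jul 2004: +31 days
... (4 more months)
Total: 193 days

193


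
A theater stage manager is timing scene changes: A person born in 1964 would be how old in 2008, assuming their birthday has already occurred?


Birth year: 1964
Current year: 2008
Age = current year - birth year
Age = 2008 - 1964 = 44

44


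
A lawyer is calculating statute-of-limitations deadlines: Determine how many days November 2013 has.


Month: November
Year: 2013
November is a 30-day month
Total: 30 days

30


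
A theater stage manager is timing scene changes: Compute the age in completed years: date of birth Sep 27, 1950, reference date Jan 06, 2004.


Birth: 1950-09-27
Reference: 2004-01-06
Year difference: 2004 - 1950 = 54
Has birthday (09-27) occurred by 01-06? No
Birthday not yet reached this year -> subtract 1
Age in full years: 53

53


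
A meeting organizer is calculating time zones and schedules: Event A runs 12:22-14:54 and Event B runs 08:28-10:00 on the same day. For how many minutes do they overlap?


Interval A: [742, 894] minutes from midnight
Interval B: [508, 600] minutes from midnight
Overlap start = max(742, 508) = 742
Overlap end = min(894, 600) = 600
End <= start, so the intervals do not overlap: 0 minutes

0


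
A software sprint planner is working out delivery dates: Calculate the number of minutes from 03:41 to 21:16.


Start time: 03:41 = 221 minutes from midnight
End time: 21:16 = 1276 minutes from midnight
Difference: 1276 - 221 = 1055 minutes
That is 17 hours and 35 minutes

1055


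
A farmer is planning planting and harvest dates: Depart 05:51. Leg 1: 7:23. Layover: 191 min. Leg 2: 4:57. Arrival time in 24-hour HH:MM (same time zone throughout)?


Depart: 05:51
Leg 1: +443 min -> 13:14
Layover: +191 min -> 16:25
Leg 2: +297 min -> 21:22
Total travel: 931 minutes = 15h 31m
Arrival: 21:22

21:22


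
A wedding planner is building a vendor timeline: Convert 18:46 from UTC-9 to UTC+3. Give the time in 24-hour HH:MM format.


Local time: 18:46 at UTC-9 (offset -9h)
Target zone: UTC+3 (offset 3h)
Difference: 3 - (-9) = 12 hours
Calculation: 18 + (12) = 30
Wraparound: (30) mod 24 = 6
Result: 06:46

06:46


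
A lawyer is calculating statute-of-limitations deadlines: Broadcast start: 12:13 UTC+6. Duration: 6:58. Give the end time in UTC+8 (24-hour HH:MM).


Start: 12:13 in UTC+6
Step 1 - add duration:
  minutes: 13 + 58 = 71 (carry 1h)
  hours: 12 + 6 + 1 = 19
  end in UTC+6: 19:11
Step 2 - convert UTC+6 -> UTC+8:
  offset difference: 8 - (6) = 2 hours
  19 + (2) = 21 -> mod 24 = 21
Result: 21:11 in UTC+8

21:11


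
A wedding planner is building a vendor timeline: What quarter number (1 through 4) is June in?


Month: June (month 6)
Q1: January-March (months 1-3)
Q2: April-June (months 4-6)
Q3: July-September (months 7-9)
Q4: October-December (months 10-12)
Month 6 falls in Q2

2


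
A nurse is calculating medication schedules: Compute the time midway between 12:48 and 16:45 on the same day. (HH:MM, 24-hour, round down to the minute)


Start time: 12:48 = 768 minutes from midnight
End time: 16:45 = 1005 minutes from midnight
Sum: 768 + 1005 = 1773
Midpoint: 1773 / 2 = 886 minutes
Convert: 886 / 60 = 14 hours, 46 minutes
Result: 14:46

14:46


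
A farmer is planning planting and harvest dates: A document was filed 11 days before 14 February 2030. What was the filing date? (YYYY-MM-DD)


Start: 2030-02-14
Subtracting 11 days
Days already passed in February: 14
Result: 2030-02-03

2030-02-03


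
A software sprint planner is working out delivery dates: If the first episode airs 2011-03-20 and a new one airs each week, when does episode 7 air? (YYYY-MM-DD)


First occurrence: 2011-03-20 (occurrence 1)
Each occurrence is 7 days after the previous.
Occurrence 7 is 6 weeks after the first.
6 weeks = 42 days
2011-03-20 + 42 days = 2011-05-01

2011-05-01


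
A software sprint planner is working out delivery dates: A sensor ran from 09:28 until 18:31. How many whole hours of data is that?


Start: 09:28
End: 18:31
Hour difference: 18 - 9 = 9 hours
Minute difference: 31 - 28 = 3 minutes
Total minutes: 543
Complete hours: 543 / 60 = 9 (remainder 3)

9


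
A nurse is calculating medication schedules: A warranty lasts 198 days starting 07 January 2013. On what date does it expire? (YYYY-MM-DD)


Start: 2013-01-07
Adding 198 days
Days remaining in January: 24
After January: 174 days still to add
February 2013: 28 days, 146 remaining
March 2013: 31 days, 115 remaining
April 2013: 30 days, 85 remaining
May 2013: 31 days, 54 remaining
Result: 2013-07-24

2013-07-24


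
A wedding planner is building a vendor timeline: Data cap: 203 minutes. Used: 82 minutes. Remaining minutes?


Total budget: 203 minutes
Time used: 82 minutes
Remaining: 203 - 82 = 121 minutes
Percent used: 40.4%
Percent remaining: 59.6%

121


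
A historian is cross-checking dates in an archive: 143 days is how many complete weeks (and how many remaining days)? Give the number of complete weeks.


Total days: 143
Days per week: 7
Division: 143 / 7 = 20 remainder 3
Complete weeks: 20
Remaining days: 3

20


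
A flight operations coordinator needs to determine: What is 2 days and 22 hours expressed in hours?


Days: 2
Extra hours: 22
Hours per day: 24
Days to hours: 2 x 24 = 48
Total: 48 + 22 = 70

70


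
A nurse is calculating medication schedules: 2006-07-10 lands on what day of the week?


Date: 2006-07-10
January 1, 2006 is a Sunday
Day of year: 191
Offset from Jan 1: 190 days
190 mod 7 = 1
Result: Monday

Monday


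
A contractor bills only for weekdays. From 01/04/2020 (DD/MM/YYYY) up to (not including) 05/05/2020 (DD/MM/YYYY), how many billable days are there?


Start: 2020-04-01 (Wednesday)
End (exclusive): 2020-05-05 (Tuesday)
Total calendar days: 34
Full weeks: 34 // 7 = 4 -> 20 weekdays
Remaining 6 days starting on Wednesday:
  Wed(w), Thu(w), Fri(w), Sat(-), Sun(-), Mon(w) -> 4 weekdays
Total business days: 20 + 4 = 24

24


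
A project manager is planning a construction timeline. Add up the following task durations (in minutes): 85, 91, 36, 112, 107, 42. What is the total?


Durations: 85, 91, 36, 112, 107, 42
Running sum: 85
+ 91 = 176
+ 36 = 212
+ 112 = 324
+ 107 = 431
+ 42 = 473
Total duration: 473 minutes
That is 7 hours and 53 minutes

473


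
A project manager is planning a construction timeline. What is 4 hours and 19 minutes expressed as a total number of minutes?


Hours: 4
Minutes: 19
Convert hours to minutes: 4 x 60 = 240
Add remaining minutes: 240 + 19 = 259

259


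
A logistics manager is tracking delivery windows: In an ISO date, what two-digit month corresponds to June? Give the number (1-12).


Calendar month order:
5. May
6. June <--
7. July
June is month number 6

6
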